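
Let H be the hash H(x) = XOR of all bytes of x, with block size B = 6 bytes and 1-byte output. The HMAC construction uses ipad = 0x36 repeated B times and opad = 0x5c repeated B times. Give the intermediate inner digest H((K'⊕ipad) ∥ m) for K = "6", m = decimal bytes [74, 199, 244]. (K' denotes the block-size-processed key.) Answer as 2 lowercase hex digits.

4f

Key "6" = 36 is 1 byte ≤ B = 6; zero-pad to 6 bytes: K' = 36 00 00 00 00 00.
K' ⊕ ipad = 00 36 36 36 36 36.
Inner input = 00 36 36 36 36 36 ∥ 4a c7 f4.
Inner hash: XOR 00⊕36⊕36⊕36⊕36⊕36⊕4a⊕c7⊕f4 = 4f.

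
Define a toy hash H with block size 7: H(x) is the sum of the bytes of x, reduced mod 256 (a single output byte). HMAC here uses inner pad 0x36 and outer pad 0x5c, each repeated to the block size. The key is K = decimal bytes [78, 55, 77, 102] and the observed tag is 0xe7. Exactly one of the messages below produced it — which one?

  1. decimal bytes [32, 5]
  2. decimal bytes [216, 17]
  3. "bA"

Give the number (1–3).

1

Key decimal bytes [78, 55, 77, 102] = 4e 37 4d 66 is 4 bytes ≤ B = 7; zero-pad to 7 bytes: K' = 4e 37 4d 66 00 00 00.
K' ⊕ ipad = 78 01 7b 50 36 36 36; K' ⊕ opad = 12 6b 11 3a 5c 5c 5c.
m1: inner = H(78 01 7b 50 36 36 36 20 05) = 0b; tag = H(12 6b 11 3a 5c 5c 5c 0b) = e7 ← matches
m2: inner = H(78 01 7b 50 36 36 36 d8 11) = cf; tag = H(12 6b 11 3a 5c 5c 5c cf) = ab
m3: inner = H(78 01 7b 50 36 36 36 62 41) = 89; tag = H(12 6b 11 3a 5c 5c 5c 89) = 65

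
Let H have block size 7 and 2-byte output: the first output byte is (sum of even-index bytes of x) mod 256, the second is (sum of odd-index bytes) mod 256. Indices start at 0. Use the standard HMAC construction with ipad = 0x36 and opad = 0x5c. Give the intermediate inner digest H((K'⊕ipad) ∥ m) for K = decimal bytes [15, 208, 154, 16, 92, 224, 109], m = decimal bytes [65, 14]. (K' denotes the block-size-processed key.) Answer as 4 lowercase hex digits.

Key decimal bytes [15, 208, 154, 16, 92, 224, 109] = 0f d0 9a 10 5c e0 6d is exactly B = 7 bytes: K' = 0f d0 9a 10 5c e0 6d.
K' ⊕ ipad = 39 e6 ac 26 6a d6 5b.
Inner input = 39 e6 ac 26 6a d6 5b ∥ 41 0e.
Inner hash: even-index sum = 440 mod 256 = 184; odd-index sum = 547 mod 256 = 35 → b8 23.

b823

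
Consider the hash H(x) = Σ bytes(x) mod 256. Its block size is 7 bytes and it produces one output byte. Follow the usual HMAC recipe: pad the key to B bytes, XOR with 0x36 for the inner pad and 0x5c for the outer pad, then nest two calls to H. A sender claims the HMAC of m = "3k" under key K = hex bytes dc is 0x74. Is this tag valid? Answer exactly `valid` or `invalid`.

Key hex bytes dc is 1 byte ≤ B = 7; zero-pad to 7 bytes: K' = dc 00 00 00 00 00 00.
K' ⊕ ipad = ea 36 36 36 36 36 36; K' ⊕ opad = 80 5c 5c 5c 5c 5c 5c.
Inner hash: sum = 234+54+54+54+54+54+54+51+107 = 716; mod 256 = 204 → cc.
Outer hash (recomputed tag): sum = 128+92+92+92+92+92+92+204 = 884; mod 256 = 116 → 74.
Recomputed tag = 74; claimed = 74 → match.

valid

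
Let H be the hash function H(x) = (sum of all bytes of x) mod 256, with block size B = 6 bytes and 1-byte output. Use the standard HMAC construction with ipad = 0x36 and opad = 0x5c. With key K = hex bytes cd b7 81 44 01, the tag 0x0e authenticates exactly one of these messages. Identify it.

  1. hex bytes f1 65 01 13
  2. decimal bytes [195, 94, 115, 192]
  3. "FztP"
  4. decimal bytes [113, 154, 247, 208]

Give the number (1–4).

Key hex bytes cd b7 81 44 01 is 5 bytes ≤ B = 6; zero-pad to 6 bytes: K' = cd b7 81 44 01 00.
K' ⊕ ipad = fb 81 b7 72 37 36; K' ⊕ opad = 91 eb dd 18 5d 5c.
m1: inner = H(fb 81 b7 72 37 36 f1 65 01 13) = 7c; tag = H(91 eb dd 18 5d 5c 7c) = a6
m2: inner = H(fb 81 b7 72 37 36 c3 5e 73 c0) = 66; tag = H(91 eb dd 18 5d 5c 66) = 90
m3: inner = H(fb 81 b7 72 37 36 46 7a 74 50) = 96; tag = H(91 eb dd 18 5d 5c 96) = c0
m4: inner = H(fb 81 b7 72 37 36 71 9a f7 d0) = e4; tag = H(91 eb dd 18 5d 5c e4) = 0e ← matches

4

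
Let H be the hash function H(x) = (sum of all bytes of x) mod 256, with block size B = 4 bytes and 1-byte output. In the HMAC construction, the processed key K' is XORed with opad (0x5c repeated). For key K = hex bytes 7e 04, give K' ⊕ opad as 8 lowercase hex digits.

22585c5c

Key hex bytes 7e 04 is 2 bytes ≤ B = 4; zero-pad to 4 bytes: K' = 7e 04 00 00.
XOR each byte with 0x5c: 7e⊕5c=22, 04⊕5c=58, 00⊕5c=5c, 00⊕5c=5c.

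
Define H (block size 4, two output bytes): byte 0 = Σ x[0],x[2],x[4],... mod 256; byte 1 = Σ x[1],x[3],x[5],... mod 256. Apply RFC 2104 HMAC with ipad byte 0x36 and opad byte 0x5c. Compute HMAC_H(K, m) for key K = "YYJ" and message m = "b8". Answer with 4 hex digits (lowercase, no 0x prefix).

683e

Key "YYJ" = 59 59 4a is 3 bytes ≤ B = 4; zero-pad to 4 bytes: K' = 59 59 4a 00.
K' ⊕ ipad = 6f 6f 7c 36.  K' ⊕ opad = 05 05 16 5c.
Inner input = (K'⊕ipad) ∥ m = 6f 6f 7c 36 ∥ 62 38.
Inner hash: even-index sum = 333 mod 256 = 77; odd-index sum = 221 mod 256 = 221 → 4d dd.
Outer input = (K'⊕opad) ∥ inner = 05 05 16 5c ∥ 4d dd.
Outer hash (tag): even-index sum = 104 mod 256 = 104; odd-index sum = 318 mod 256 = 62 → 68 3e.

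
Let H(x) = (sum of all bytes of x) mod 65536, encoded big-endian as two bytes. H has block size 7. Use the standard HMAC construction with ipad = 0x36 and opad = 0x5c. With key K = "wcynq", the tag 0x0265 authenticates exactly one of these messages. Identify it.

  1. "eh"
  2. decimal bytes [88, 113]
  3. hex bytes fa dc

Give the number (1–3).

1

Key "wcynq" = 77 63 79 6e 71 is 5 bytes ≤ B = 7; zero-pad to 7 bytes: K' = 77 63 79 6e 71 00 00.
K' ⊕ ipad = 41 55 4f 58 47 36 36; K' ⊕ opad = 2b 3f 25 32 2d 5c 5c.
m1: inner = H(41 55 4f 58 47 36 36 65 68) = 02 bd; tag = H(2b 3f 25 32 2d 5c 5c 02 bd) = 0265 ← matches
m2: inner = H(41 55 4f 58 47 36 36 58 71) = 02 b9; tag = H(2b 3f 25 32 2d 5c 5c 02 b9) = 0261
m3: inner = H(41 55 4f 58 47 36 36 fa dc) = 03 c6; tag = H(2b 3f 25 32 2d 5c 5c 03 c6) = 026f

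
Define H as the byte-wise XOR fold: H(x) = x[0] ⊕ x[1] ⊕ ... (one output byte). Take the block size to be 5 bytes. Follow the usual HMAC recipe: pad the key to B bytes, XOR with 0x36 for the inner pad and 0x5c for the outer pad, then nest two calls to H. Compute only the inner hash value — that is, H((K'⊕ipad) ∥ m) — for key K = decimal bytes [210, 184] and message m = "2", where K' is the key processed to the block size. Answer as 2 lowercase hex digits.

6e

Key decimal bytes [210, 184] = d2 b8 is 2 bytes ≤ B = 5; zero-pad to 5 bytes: K' = d2 b8 00 00 00.
K' ⊕ ipad = e4 8e 36 36 36.
Inner input = e4 8e 36 36 36 ∥ 32.
Inner hash: XOR e4⊕8e⊕36⊕36⊕36⊕32 = 6e.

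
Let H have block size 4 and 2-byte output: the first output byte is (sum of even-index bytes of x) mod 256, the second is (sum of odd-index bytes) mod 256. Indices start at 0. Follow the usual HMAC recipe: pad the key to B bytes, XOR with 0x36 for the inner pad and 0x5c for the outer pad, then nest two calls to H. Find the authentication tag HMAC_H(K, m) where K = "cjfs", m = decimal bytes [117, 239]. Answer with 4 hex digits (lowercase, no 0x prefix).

93f5

Key "cjfs" = 63 6a 66 73 is exactly B = 4 bytes: K' = 63 6a 66 73.
K' ⊕ ipad = 55 5c 50 45.  K' ⊕ opad = 3f 36 3a 2f.
Inner input = (K'⊕ipad) ∥ m = 55 5c 50 45 ∥ 75 ef.
Inner hash: even-index sum = 282 mod 256 = 26; odd-index sum = 400 mod 256 = 144 → 1a 90.
Outer input = (K'⊕opad) ∥ inner = 3f 36 3a 2f ∥ 1a 90.
Outer hash (tag): even-index sum = 147 mod 256 = 147; odd-index sum = 245 mod 256 = 245 → 93 f5.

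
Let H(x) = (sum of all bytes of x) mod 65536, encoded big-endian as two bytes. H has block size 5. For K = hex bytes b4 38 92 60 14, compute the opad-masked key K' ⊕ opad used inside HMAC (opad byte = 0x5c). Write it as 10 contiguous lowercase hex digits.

e864ce3c48

Key hex bytes b4 38 92 60 14 is exactly B = 5 bytes: K' = b4 38 92 60 14.
XOR each byte with 0x5c: b4⊕5c=e8, 38⊕5c=64, 92⊕5c=ce, 60⊕5c=3c, 14⊕5c=48.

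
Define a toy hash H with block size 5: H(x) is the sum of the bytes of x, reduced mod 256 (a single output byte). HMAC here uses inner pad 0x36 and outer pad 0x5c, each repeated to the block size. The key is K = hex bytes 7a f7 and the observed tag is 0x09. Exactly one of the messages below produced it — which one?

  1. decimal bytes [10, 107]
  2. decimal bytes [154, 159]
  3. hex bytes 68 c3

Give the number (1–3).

Key hex bytes 7a f7 is 2 bytes ≤ B = 5; zero-pad to 5 bytes: K' = 7a f7 00 00 00.
K' ⊕ ipad = 4c c1 36 36 36; K' ⊕ opad = 26 ab 5c 5c 5c.
m1: inner = H(4c c1 36 36 36 0a 6b) = 24; tag = H(26 ab 5c 5c 5c 24) = 09 ← matches
m2: inner = H(4c c1 36 36 36 9a 9f) = e8; tag = H(26 ab 5c 5c 5c e8) = cd
m3: inner = H(4c c1 36 36 36 68 c3) = da; tag = H(26 ab 5c 5c 5c da) = bf

1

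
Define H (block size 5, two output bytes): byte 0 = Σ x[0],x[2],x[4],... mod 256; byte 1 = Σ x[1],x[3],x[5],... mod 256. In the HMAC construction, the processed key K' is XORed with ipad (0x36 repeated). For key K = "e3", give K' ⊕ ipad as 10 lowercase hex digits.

Key "e3" = 65 33 is 2 bytes ≤ B = 5; zero-pad to 5 bytes: K' = 65 33 00 00 00.
XOR each byte with 0x36: 65⊕36=53, 33⊕36=05, 00⊕36=36, 00⊕36=36, 00⊕36=36.

5305363636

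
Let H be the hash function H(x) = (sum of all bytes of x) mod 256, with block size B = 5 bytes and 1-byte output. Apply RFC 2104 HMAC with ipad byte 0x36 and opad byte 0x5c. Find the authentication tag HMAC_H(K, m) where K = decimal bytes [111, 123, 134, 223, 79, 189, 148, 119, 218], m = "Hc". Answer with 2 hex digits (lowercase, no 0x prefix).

Key decimal bytes [111, 123, 134, 223, 79, 189, 148, 119, 218] = 6f 7b 86 df 4f bd 94 77 da is 9 bytes > B = 5, so hash it first: H(key) = 40, then zero-pad to 5 bytes: K' = 40 00 00 00 00.
K' ⊕ ipad = 76 36 36 36 36.  K' ⊕ opad = 1c 5c 5c 5c 5c.
Inner input = (K'⊕ipad) ∥ m = 76 36 36 36 36 ∥ 48 63.
Inner hash: sum = 118+54+54+54+54+72+99 = 505; mod 256 = 249 → f9.
Outer input = (K'⊕opad) ∥ inner = 1c 5c 5c 5c 5c ∥ f9.
Outer hash (tag): sum = 28+92+92+92+92+249 = 645; mod 256 = 133 → 85.

85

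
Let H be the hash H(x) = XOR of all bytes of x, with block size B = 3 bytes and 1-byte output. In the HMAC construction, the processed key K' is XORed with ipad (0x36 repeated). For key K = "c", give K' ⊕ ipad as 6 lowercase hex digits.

553636

Key "c" = 63 is 1 byte ≤ B = 3; zero-pad to 3 bytes: K' = 63 00 00.
XOR each byte with 0x36: 63⊕36=55, 00⊕36=36, 00⊕36=36.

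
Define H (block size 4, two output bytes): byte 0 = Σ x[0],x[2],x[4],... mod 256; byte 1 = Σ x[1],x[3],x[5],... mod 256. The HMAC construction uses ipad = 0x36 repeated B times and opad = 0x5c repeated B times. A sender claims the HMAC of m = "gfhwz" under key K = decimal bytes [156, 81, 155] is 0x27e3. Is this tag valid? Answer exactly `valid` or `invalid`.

valid

Key decimal bytes [156, 81, 155] = 9c 51 9b is 3 bytes ≤ B = 4; zero-pad to 4 bytes: K' = 9c 51 9b 00.
K' ⊕ ipad = aa 67 ad 36; K' ⊕ opad = c0 0d c7 5c.
Inner hash: even-index sum = 672 mod 256 = 160; odd-index sum = 378 mod 256 = 122 → a0 7a.
Outer hash (recomputed tag): even-index sum = 551 mod 256 = 39; odd-index sum = 227 mod 256 = 227 → 27 e3.
Recomputed tag = 27e3; claimed = 27e3 → match.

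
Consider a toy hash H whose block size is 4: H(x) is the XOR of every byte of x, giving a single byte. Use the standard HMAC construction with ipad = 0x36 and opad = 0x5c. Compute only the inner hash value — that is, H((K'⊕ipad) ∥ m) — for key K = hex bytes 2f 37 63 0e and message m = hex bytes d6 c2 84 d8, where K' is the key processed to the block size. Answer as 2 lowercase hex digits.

3d

Key hex bytes 2f 37 63 0e is exactly B = 4 bytes: K' = 2f 37 63 0e.
K' ⊕ ipad = 19 01 55 38.
Inner input = 19 01 55 38 ∥ d6 c2 84 d8.
Inner hash: XOR 19⊕01⊕55⊕38⊕d6⊕c2⊕84⊕d8 = 3d.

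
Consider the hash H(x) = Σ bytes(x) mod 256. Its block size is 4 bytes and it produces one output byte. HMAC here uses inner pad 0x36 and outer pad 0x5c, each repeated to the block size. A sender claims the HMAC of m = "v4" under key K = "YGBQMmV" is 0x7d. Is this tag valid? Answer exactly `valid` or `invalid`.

invalid

Key "YGBQMmV" = 59 47 42 51 4d 6d 56 is 7 bytes > B = 4, so hash it first: H(key) = 43, then zero-pad to 4 bytes: K' = 43 00 00 00.
K' ⊕ ipad = 75 36 36 36; K' ⊕ opad = 1f 5c 5c 5c.
Inner hash: sum = 117+54+54+54+118+52 = 449; mod 256 = 193 → c1.
Outer hash (recomputed tag): sum = 31+92+92+92+193 = 500; mod 256 = 244 → f4.
Recomputed tag = f4; claimed = 7d → mismatch.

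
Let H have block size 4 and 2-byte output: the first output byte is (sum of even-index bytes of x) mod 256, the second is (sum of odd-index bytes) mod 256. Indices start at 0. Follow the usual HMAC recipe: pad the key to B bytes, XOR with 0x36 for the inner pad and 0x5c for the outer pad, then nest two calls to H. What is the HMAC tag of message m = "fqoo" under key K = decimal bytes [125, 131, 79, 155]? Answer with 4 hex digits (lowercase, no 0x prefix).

Key decimal bytes [125, 131, 79, 155] = 7d 83 4f 9b is exactly B = 4 bytes: K' = 7d 83 4f 9b.
K' ⊕ ipad = 4b b5 79 ad.  K' ⊕ opad = 21 df 13 c7.
Inner input = (K'⊕ipad) ∥ m = 4b b5 79 ad ∥ 66 71 6f 6f.
Inner hash: even-index sum = 409 mod 256 = 153; odd-index sum = 578 mod 256 = 66 → 99 42.
Outer input = (K'⊕opad) ∥ inner = 21 df 13 c7 ∥ 99 42.
Outer hash (tag): even-index sum = 205 mod 256 = 205; odd-index sum = 488 mod 256 = 232 → cd e8.

cde8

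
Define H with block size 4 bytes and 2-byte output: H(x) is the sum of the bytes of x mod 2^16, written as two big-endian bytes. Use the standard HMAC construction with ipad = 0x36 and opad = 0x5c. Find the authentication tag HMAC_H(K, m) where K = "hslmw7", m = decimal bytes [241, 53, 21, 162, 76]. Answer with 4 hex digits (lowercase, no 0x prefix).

0174

Key "hslmw7" = 68 73 6c 6d 77 37 is 6 bytes > B = 4, so hash it first: H(key) = 02 62, then zero-pad to 4 bytes: K' = 02 62 00 00.
K' ⊕ ipad = 34 54 36 36.  K' ⊕ opad = 5e 3e 5c 5c.
Inner input = (K'⊕ipad) ∥ m = 34 54 36 36 ∥ f1 35 15 a2 4c.
Inner hash: sum = 52+84+54+54+241+53+21+162+76 = 797 → 03 1d.
Outer input = (K'⊕opad) ∥ inner = 5e 3e 5c 5c ∥ 03 1d.
Outer hash (tag): sum = 94+62+92+92+3+29 = 372 → 01 74.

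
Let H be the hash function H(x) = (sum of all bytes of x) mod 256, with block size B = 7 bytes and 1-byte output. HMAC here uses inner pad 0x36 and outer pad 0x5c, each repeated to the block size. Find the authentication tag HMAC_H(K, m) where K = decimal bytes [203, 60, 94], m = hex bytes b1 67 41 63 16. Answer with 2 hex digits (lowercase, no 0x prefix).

Key decimal bytes [203, 60, 94] = cb 3c 5e is 3 bytes ≤ B = 7; zero-pad to 7 bytes: K' = cb 3c 5e 00 00 00 00.
K' ⊕ ipad = fd 0a 68 36 36 36 36.  K' ⊕ opad = 97 60 02 5c 5c 5c 5c.
Inner input = (K'⊕ipad) ∥ m = fd 0a 68 36 36 36 36 ∥ b1 67 41 63 16.
Inner hash: sum = 253+10+104+54+54+54+54+177+103+65+99+22 = 1049; mod 256 = 25 → 19.
Outer input = (K'⊕opad) ∥ inner = 97 60 02 5c 5c 5c 5c ∥ 19.
Outer hash (tag): sum = 151+96+2+92+92+92+92+25 = 642; mod 256 = 130 → 82.

82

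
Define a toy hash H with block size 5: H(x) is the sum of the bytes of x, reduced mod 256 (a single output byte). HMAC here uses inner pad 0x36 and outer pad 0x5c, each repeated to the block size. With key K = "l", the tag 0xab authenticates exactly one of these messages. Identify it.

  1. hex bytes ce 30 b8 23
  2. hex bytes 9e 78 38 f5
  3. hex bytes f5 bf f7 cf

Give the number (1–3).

Key "l" = 6c is 1 byte ≤ B = 5; zero-pad to 5 bytes: K' = 6c 00 00 00 00.
K' ⊕ ipad = 5a 36 36 36 36; K' ⊕ opad = 30 5c 5c 5c 5c.
m1: inner = H(5a 36 36 36 36 ce 30 b8 23) = 0b; tag = H(30 5c 5c 5c 5c 0b) = ab ← matches
m2: inner = H(5a 36 36 36 36 9e 78 38 f5) = 75; tag = H(30 5c 5c 5c 5c 75) = 15
m3: inner = H(5a 36 36 36 36 f5 bf f7 cf) = ac; tag = H(30 5c 5c 5c 5c ac) = 4c

1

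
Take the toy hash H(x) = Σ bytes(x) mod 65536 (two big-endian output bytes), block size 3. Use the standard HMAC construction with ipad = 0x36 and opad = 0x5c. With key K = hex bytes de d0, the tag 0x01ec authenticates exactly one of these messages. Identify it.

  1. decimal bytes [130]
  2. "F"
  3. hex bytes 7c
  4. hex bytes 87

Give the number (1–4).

Key hex bytes de d0 is 2 bytes ≤ B = 3; zero-pad to 3 bytes: K' = de d0 00.
K' ⊕ ipad = e8 e6 36; K' ⊕ opad = 82 8c 5c.
m1: inner = H(e8 e6 36 82) = 02 86; tag = H(82 8c 5c 02 86) = 01f2
m2: inner = H(e8 e6 36 46) = 02 4a; tag = H(82 8c 5c 02 4a) = 01b6
m3: inner = H(e8 e6 36 7c) = 02 80; tag = H(82 8c 5c 02 80) = 01ec ← matches
m4: inner = H(e8 e6 36 87) = 02 8b; tag = H(82 8c 5c 02 8b) = 01f7

3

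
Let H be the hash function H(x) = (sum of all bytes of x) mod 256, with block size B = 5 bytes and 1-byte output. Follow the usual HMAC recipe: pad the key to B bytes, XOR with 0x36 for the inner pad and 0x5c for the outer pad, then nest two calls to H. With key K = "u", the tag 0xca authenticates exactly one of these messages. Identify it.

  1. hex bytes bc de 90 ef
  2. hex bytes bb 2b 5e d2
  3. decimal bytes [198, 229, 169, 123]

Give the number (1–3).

2

Key "u" = 75 is 1 byte ≤ B = 5; zero-pad to 5 bytes: K' = 75 00 00 00 00.
K' ⊕ ipad = 43 36 36 36 36; K' ⊕ opad = 29 5c 5c 5c 5c.
m1: inner = H(43 36 36 36 36 bc de 90 ef) = 34; tag = H(29 5c 5c 5c 5c 34) = cd
m2: inner = H(43 36 36 36 36 bb 2b 5e d2) = 31; tag = H(29 5c 5c 5c 5c 31) = ca ← matches
m3: inner = H(43 36 36 36 36 c6 e5 a9 7b) = ea; tag = H(29 5c 5c 5c 5c ea) = 83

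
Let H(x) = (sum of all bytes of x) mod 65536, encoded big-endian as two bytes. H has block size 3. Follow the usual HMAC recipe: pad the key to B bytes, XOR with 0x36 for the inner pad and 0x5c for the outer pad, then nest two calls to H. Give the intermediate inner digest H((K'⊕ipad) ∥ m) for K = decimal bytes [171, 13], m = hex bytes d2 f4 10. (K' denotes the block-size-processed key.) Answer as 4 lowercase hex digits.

Key decimal bytes [171, 13] = ab 0d is 2 bytes ≤ B = 3; zero-pad to 3 bytes: K' = ab 0d 00.
K' ⊕ ipad = 9d 3b 36.
Inner input = 9d 3b 36 ∥ d2 f4 10.
Inner hash: sum = 157+59+54+210+244+16 = 740 → 02 e4.

02e4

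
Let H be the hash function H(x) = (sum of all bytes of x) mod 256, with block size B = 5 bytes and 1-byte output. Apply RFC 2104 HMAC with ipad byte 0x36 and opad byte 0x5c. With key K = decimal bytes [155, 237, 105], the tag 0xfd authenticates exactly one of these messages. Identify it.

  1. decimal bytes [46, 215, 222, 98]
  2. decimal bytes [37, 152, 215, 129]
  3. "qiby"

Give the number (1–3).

1

Key decimal bytes [155, 237, 105] = 9b ed 69 is 3 bytes ≤ B = 5; zero-pad to 5 bytes: K' = 9b ed 69 00 00.
K' ⊕ ipad = ad db 5f 36 36; K' ⊕ opad = c7 b1 35 5c 5c.
m1: inner = H(ad db 5f 36 36 2e d7 de 62) = 98; tag = H(c7 b1 35 5c 5c 98) = fd ← matches
m2: inner = H(ad db 5f 36 36 25 98 d7 81) = 68; tag = H(c7 b1 35 5c 5c 68) = cd
m3: inner = H(ad db 5f 36 36 71 69 62 79) = 08; tag = H(c7 b1 35 5c 5c 08) = 6d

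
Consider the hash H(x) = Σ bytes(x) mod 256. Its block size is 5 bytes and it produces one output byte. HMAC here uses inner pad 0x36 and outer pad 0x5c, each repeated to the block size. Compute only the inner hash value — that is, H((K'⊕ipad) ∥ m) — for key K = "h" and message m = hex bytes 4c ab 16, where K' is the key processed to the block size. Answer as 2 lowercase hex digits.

Key "h" = 68 is 1 byte ≤ B = 5; zero-pad to 5 bytes: K' = 68 00 00 00 00.
K' ⊕ ipad = 5e 36 36 36 36.
Inner input = 5e 36 36 36 36 ∥ 4c ab 16.
Inner hash: sum = 94+54+54+54+54+76+171+22 = 579; mod 256 = 67 → 43.

43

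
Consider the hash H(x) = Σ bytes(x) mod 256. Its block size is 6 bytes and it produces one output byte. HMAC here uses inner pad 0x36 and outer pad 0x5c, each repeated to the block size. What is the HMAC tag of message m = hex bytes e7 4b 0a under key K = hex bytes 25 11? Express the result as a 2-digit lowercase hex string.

Key hex bytes 25 11 is 2 bytes ≤ B = 6; zero-pad to 6 bytes: K' = 25 11 00 00 00 00.
K' ⊕ ipad = 13 27 36 36 36 36.  K' ⊕ opad = 79 4d 5c 5c 5c 5c.
Inner input = (K'⊕ipad) ∥ m = 13 27 36 36 36 36 ∥ e7 4b 0a.
Inner hash: sum = 19+39+54+54+54+54+231+75+10 = 590; mod 256 = 78 → 4e.
Outer input = (K'⊕opad) ∥ inner = 79 4d 5c 5c 5c 5c ∥ 4e.
Outer hash (tag): sum = 121+77+92+92+92+92+78 = 644; mod 256 = 132 → 84.

84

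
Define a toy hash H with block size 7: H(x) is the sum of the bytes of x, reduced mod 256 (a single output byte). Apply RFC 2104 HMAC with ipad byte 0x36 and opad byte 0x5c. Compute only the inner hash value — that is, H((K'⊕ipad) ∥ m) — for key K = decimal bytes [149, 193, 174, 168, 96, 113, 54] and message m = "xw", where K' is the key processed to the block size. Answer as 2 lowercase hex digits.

5c

Key decimal bytes [149, 193, 174, 168, 96, 113, 54] = 95 c1 ae a8 60 71 36 is exactly B = 7 bytes: K' = 95 c1 ae a8 60 71 36.
K' ⊕ ipad = a3 f7 98 9e 56 47 00.
Inner input = a3 f7 98 9e 56 47 00 ∥ 78 77.
Inner hash: sum = 163+247+152+158+86+71+0+120+119 = 1116; mod 256 = 92 → 5c.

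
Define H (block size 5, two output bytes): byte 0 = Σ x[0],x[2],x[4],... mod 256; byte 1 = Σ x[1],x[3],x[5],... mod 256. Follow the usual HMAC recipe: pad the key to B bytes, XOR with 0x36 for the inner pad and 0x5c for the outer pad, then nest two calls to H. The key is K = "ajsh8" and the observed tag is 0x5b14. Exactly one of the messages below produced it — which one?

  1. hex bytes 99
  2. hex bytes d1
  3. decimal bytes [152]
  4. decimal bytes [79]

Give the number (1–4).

2

Key "ajsh8" = 61 6a 73 68 38 is exactly B = 5 bytes: K' = 61 6a 73 68 38.
K' ⊕ ipad = 57 5c 45 5e 0e; K' ⊕ opad = 3d 36 2f 34 64.
m1: inner = H(57 5c 45 5e 0e 99) = aa 53; tag = H(3d 36 2f 34 64 aa 53) = 2314
m2: inner = H(57 5c 45 5e 0e d1) = aa 8b; tag = H(3d 36 2f 34 64 aa 8b) = 5b14 ← matches
m3: inner = H(57 5c 45 5e 0e 98) = aa 52; tag = H(3d 36 2f 34 64 aa 52) = 2214
m4: inner = H(57 5c 45 5e 0e 4f) = aa 09; tag = H(3d 36 2f 34 64 aa 09) = d914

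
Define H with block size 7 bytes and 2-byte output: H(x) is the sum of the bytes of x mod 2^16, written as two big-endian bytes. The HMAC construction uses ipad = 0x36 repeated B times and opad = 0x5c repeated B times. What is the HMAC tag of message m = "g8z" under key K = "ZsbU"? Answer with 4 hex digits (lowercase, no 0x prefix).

Key "ZsbU" = 5a 73 62 55 is 4 bytes ≤ B = 7; zero-pad to 7 bytes: K' = 5a 73 62 55 00 00 00.
K' ⊕ ipad = 6c 45 54 63 36 36 36.  K' ⊕ opad = 06 2f 3e 09 5c 5c 5c.
Inner input = (K'⊕ipad) ∥ m = 6c 45 54 63 36 36 36 ∥ 67 38 7a.
Inner hash: sum = 108+69+84+99+54+54+54+103+56+122 = 803 → 03 23.
Outer input = (K'⊕opad) ∥ inner = 06 2f 3e 09 5c 5c 5c ∥ 03 23.
Outer hash (tag): sum = 6+47+62+9+92+92+92+3+35 = 438 → 01 b6.

01b6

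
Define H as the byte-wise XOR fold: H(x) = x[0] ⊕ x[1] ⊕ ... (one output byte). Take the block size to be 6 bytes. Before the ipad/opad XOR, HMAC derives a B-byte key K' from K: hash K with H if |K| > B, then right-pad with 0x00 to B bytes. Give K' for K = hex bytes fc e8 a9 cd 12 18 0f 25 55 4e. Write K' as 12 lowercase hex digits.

|K| = 10 > B = 6, so first hash the key.
H(K): XOR fc⊕e8⊕a9⊕cd⊕12⊕18⊕0f⊕25⊕55⊕4e = 4b.
Zero-pad H(K) = 4b to 6 bytes: K' = 4b 00 00 00 00 00.

4b0000000000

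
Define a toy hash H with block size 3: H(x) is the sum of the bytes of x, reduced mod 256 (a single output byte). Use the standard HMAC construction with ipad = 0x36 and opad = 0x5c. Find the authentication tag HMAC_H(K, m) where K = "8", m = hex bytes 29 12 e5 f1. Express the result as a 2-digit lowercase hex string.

a7

Key "8" = 38 is 1 byte ≤ B = 3; zero-pad to 3 bytes: K' = 38 00 00.
K' ⊕ ipad = 0e 36 36.  K' ⊕ opad = 64 5c 5c.
Inner input = (K'⊕ipad) ∥ m = 0e 36 36 ∥ 29 12 e5 f1.
Inner hash: sum = 14+54+54+41+18+229+241 = 651; mod 256 = 139 → 8b.
Outer input = (K'⊕opad) ∥ inner = 64 5c 5c ∥ 8b.
Outer hash (tag): sum = 100+92+92+139 = 423; mod 256 = 167 → a7.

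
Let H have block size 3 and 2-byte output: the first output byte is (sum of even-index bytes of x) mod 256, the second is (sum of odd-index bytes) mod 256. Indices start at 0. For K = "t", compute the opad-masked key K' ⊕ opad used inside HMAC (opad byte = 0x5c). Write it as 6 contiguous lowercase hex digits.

Key "t" = 74 is 1 byte ≤ B = 3; zero-pad to 3 bytes: K' = 74 00 00.
XOR each byte with 0x5c: 74⊕5c=28, 00⊕5c=5c, 00⊕5c=5c.

285c5c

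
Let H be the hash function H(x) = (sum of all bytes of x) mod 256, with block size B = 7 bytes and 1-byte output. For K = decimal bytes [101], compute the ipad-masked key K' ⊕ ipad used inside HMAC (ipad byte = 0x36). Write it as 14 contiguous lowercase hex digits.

53363636363636

Key decimal bytes [101] = 65 is 1 byte ≤ B = 7; zero-pad to 7 bytes: K' = 65 00 00 00 00 00 00.
XOR each byte with 0x36: 65⊕36=53, 00⊕36=36, 00⊕36=36, 00⊕36=36, 00⊕36=36, 00⊕36=36, 00⊕36=36.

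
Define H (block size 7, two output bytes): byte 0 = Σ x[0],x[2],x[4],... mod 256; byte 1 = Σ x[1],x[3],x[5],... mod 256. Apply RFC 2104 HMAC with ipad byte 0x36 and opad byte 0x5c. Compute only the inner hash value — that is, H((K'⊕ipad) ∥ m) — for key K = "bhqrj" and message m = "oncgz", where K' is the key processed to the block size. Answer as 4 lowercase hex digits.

Key "bhqrj" = 62 68 71 72 6a is 5 bytes ≤ B = 7; zero-pad to 7 bytes: K' = 62 68 71 72 6a 00 00.
K' ⊕ ipad = 54 5e 47 44 5c 36 36.
Inner input = 54 5e 47 44 5c 36 36 ∥ 6f 6e 63 67 7a.
Inner hash: even-index sum = 514 mod 256 = 2; odd-index sum = 548 mod 256 = 36 → 02 24.

0224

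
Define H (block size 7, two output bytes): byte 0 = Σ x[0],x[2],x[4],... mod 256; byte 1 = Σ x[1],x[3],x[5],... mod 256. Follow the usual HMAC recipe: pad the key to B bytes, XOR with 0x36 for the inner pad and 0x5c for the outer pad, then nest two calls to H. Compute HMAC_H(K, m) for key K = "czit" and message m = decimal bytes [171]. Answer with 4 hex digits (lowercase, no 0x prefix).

Key "czit" = 63 7a 69 74 is 4 bytes ≤ B = 7; zero-pad to 7 bytes: K' = 63 7a 69 74 00 00 00.
K' ⊕ ipad = 55 4c 5f 42 36 36 36.  K' ⊕ opad = 3f 26 35 28 5c 5c 5c.
Inner input = (K'⊕ipad) ∥ m = 55 4c 5f 42 36 36 36 ∥ ab.
Inner hash: even-index sum = 288 mod 256 = 32; odd-index sum = 367 mod 256 = 111 → 20 6f.
Outer input = (K'⊕opad) ∥ inner = 3f 26 35 28 5c 5c 5c ∥ 20 6f.
Outer hash (tag): even-index sum = 411 mod 256 = 155; odd-index sum = 202 mod 256 = 202 → 9b ca.

9bca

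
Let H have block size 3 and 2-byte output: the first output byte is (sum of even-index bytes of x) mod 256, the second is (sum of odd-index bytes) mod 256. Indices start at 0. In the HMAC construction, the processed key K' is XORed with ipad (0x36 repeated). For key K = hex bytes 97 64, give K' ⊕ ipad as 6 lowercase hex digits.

a15236

Key hex bytes 97 64 is 2 bytes ≤ B = 3; zero-pad to 3 bytes: K' = 97 64 00.
XOR each byte with 0x36: 97⊕36=a1, 64⊕36=52, 00⊕36=36.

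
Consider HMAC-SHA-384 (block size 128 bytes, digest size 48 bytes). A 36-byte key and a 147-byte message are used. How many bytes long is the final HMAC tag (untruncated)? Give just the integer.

The tag is one SHA-384 digest: 48 bytes.

48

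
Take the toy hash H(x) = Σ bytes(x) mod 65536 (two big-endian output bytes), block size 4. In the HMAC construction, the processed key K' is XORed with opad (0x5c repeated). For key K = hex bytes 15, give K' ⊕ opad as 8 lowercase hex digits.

Key hex bytes 15 is 1 byte ≤ B = 4; zero-pad to 4 bytes: K' = 15 00 00 00.
XOR each byte with 0x5c: 15⊕5c=49, 00⊕5c=5c, 00⊕5c=5c, 00⊕5c=5c.

495c5c5c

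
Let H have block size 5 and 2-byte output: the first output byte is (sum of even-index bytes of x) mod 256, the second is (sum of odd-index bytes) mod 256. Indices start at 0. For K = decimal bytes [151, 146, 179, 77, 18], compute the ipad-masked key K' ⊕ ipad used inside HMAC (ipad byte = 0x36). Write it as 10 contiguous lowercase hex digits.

Key decimal bytes [151, 146, 179, 77, 18] = 97 92 b3 4d 12 is exactly B = 5 bytes: K' = 97 92 b3 4d 12.
XOR each byte with 0x36: 97⊕36=a1, 92⊕36=a4, b3⊕36=85, 4d⊕36=7b, 12⊕36=24.

a1a4857b24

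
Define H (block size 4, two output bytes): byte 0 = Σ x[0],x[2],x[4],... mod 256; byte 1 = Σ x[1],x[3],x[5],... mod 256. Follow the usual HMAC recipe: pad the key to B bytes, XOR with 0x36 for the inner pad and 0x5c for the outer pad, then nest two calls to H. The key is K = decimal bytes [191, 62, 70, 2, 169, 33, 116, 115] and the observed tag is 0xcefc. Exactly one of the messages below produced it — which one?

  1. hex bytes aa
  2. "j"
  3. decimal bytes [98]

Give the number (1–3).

1

Key decimal bytes [191, 62, 70, 2, 169, 33, 116, 115] = bf 3e 46 02 a9 21 74 73 is 8 bytes > B = 4, so hash it first: H(key) = 22 d4, then zero-pad to 4 bytes: K' = 22 d4 00 00.
K' ⊕ ipad = 14 e2 36 36; K' ⊕ opad = 7e 88 5c 5c.
m1: inner = H(14 e2 36 36 aa) = f4 18; tag = H(7e 88 5c 5c f4 18) = cefc ← matches
m2: inner = H(14 e2 36 36 6a) = b4 18; tag = H(7e 88 5c 5c b4 18) = 8efc
m3: inner = H(14 e2 36 36 62) = ac 18; tag = H(7e 88 5c 5c ac 18) = 86fc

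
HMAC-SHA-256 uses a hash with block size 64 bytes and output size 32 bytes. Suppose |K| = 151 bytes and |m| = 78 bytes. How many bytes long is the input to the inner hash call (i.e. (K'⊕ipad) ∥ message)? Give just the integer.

Key is 151 > 64 bytes, so it is hashed to 32 bytes then zero-padded to 64: |K'| = 64.
Inner input = (K'⊕ipad) ∥ m → 64 + 78 = 142 bytes.

142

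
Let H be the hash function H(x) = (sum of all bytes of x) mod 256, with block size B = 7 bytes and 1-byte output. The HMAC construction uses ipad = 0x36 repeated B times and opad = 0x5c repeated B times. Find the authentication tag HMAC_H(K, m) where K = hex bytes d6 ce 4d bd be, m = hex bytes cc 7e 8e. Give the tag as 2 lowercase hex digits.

52

Key hex bytes d6 ce 4d bd be is 5 bytes ≤ B = 7; zero-pad to 7 bytes: K' = d6 ce 4d bd be 00 00.
K' ⊕ ipad = e0 f8 7b 8b 88 36 36.  K' ⊕ opad = 8a 92 11 e1 e2 5c 5c.
Inner input = (K'⊕ipad) ∥ m = e0 f8 7b 8b 88 36 36 ∥ cc 7e 8e.
Inner hash: sum = 224+248+123+139+136+54+54+204+126+142 = 1450; mod 256 = 170 → aa.
Outer input = (K'⊕opad) ∥ inner = 8a 92 11 e1 e2 5c 5c ∥ aa.
Outer hash (tag): sum = 138+146+17+225+226+92+92+170 = 1106; mod 256 = 82 → 52.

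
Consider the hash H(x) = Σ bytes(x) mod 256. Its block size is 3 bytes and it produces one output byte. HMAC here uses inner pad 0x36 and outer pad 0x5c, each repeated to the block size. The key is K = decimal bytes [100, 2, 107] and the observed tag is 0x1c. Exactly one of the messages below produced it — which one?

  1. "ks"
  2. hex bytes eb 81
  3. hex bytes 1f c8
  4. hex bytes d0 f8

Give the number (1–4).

2

Key decimal bytes [100, 2, 107] = 64 02 6b is exactly B = 3 bytes: K' = 64 02 6b.
K' ⊕ ipad = 52 34 5d; K' ⊕ opad = 38 5e 37.
m1: inner = H(52 34 5d 6b 73) = c1; tag = H(38 5e 37 c1) = 8e
m2: inner = H(52 34 5d eb 81) = 4f; tag = H(38 5e 37 4f) = 1c ← matches
m3: inner = H(52 34 5d 1f c8) = ca; tag = H(38 5e 37 ca) = 97
m4: inner = H(52 34 5d d0 f8) = ab; tag = H(38 5e 37 ab) = 78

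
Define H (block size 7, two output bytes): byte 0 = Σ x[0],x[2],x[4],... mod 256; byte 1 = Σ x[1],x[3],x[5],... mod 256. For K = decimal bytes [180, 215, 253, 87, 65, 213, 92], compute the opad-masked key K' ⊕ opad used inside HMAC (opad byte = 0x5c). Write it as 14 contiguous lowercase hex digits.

e88ba10b1d8900

Key decimal bytes [180, 215, 253, 87, 65, 213, 92] = b4 d7 fd 57 41 d5 5c is exactly B = 7 bytes: K' = b4 d7 fd 57 41 d5 5c.
XOR each byte with 0x5c: b4⊕5c=e8, d7⊕5c=8b, fd⊕5c=a1, 57⊕5c=0b, 41⊕5c=1d, d5⊕5c=89, 5c⊕5c=00.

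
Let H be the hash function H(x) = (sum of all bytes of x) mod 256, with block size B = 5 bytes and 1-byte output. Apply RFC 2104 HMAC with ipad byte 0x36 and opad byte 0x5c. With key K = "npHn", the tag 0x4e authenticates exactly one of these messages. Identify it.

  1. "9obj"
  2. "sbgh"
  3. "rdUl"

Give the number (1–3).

Key "npHn" = 6e 70 48 6e is 4 bytes ≤ B = 5; zero-pad to 5 bytes: K' = 6e 70 48 6e 00.
K' ⊕ ipad = 58 46 7e 58 36; K' ⊕ opad = 32 2c 14 32 5c.
m1: inner = H(58 46 7e 58 36 39 6f 62 6a) = 1e; tag = H(32 2c 14 32 5c 1e) = 1e
m2: inner = H(58 46 7e 58 36 73 62 67 68) = 4e; tag = H(32 2c 14 32 5c 4e) = 4e ← matches
m3: inner = H(58 46 7e 58 36 72 64 55 6c) = 41; tag = H(32 2c 14 32 5c 41) = 41

2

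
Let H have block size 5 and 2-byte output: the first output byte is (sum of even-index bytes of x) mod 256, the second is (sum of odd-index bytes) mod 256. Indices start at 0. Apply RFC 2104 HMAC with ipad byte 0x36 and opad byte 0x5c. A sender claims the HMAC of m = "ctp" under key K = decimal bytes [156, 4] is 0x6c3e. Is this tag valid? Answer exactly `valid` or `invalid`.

invalid

Key decimal bytes [156, 4] = 9c 04 is 2 bytes ≤ B = 5; zero-pad to 5 bytes: K' = 9c 04 00 00 00.
K' ⊕ ipad = aa 32 36 36 36; K' ⊕ opad = c0 58 5c 5c 5c.
Inner hash: even-index sum = 394 mod 256 = 138; odd-index sum = 315 mod 256 = 59 → 8a 3b.
Outer hash (recomputed tag): even-index sum = 435 mod 256 = 179; odd-index sum = 318 mod 256 = 62 → b3 3e.
Recomputed tag = b33e; claimed = 6c3e → mismatch.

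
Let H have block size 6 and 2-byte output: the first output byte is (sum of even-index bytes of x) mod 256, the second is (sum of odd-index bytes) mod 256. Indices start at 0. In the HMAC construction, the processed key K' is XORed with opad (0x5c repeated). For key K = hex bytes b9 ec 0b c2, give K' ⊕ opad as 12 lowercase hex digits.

e5b0579e5c5c

Key hex bytes b9 ec 0b c2 is 4 bytes ≤ B = 6; zero-pad to 6 bytes: K' = b9 ec 0b c2 00 00.
XOR each byte with 0x5c: b9⊕5c=e5, ec⊕5c=b0, 0b⊕5c=57, c2⊕5c=9e, 00⊕5c=5c, 00⊕5c=5c.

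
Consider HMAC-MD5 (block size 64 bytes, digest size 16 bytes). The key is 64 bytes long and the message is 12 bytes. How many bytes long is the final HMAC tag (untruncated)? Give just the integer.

The tag is one MD5 digest: 16 bytes.

16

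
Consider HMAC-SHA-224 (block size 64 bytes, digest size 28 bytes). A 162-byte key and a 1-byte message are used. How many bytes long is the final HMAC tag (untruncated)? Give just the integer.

The tag is one SHA-224 digest: 28 bytes.

28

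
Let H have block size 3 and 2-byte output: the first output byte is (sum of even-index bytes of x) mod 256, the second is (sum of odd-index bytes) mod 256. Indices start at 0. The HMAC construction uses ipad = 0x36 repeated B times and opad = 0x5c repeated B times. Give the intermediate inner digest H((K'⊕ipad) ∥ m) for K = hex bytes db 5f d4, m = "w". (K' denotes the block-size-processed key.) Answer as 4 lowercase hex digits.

Key hex bytes db 5f d4 is exactly B = 3 bytes: K' = db 5f d4.
K' ⊕ ipad = ed 69 e2.
Inner input = ed 69 e2 ∥ 77.
Inner hash: even-index sum = 463 mod 256 = 207; odd-index sum = 224 mod 256 = 224 → cf e0.

cfe0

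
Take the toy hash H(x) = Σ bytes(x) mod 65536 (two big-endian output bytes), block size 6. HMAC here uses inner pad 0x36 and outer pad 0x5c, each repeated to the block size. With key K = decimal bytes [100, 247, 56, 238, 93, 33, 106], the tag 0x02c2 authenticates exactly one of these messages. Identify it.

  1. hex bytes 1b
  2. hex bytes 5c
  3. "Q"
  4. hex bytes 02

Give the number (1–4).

Key decimal bytes [100, 247, 56, 238, 93, 33, 106] = 64 f7 38 ee 5d 21 6a is 7 bytes > B = 6, so hash it first: H(key) = 03 69, then zero-pad to 6 bytes: K' = 03 69 00 00 00 00.
K' ⊕ ipad = 35 5f 36 36 36 36; K' ⊕ opad = 5f 35 5c 5c 5c 5c.
m1: inner = H(35 5f 36 36 36 36 1b) = 01 87; tag = H(5f 35 5c 5c 5c 5c 01 87) = 028c
m2: inner = H(35 5f 36 36 36 36 5c) = 01 c8; tag = H(5f 35 5c 5c 5c 5c 01 c8) = 02cd
m3: inner = H(35 5f 36 36 36 36 51) = 01 bd; tag = H(5f 35 5c 5c 5c 5c 01 bd) = 02c2 ← matches
m4: inner = H(35 5f 36 36 36 36 02) = 01 6e; tag = H(5f 35 5c 5c 5c 5c 01 6e) = 0273

3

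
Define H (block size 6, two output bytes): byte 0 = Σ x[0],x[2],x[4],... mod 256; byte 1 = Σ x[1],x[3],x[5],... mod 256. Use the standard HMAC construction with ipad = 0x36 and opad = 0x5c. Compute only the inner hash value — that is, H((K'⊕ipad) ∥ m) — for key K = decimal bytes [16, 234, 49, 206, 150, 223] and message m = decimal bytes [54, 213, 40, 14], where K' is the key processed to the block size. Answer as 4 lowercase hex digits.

Key decimal bytes [16, 234, 49, 206, 150, 223] = 10 ea 31 ce 96 df is exactly B = 6 bytes: K' = 10 ea 31 ce 96 df.
K' ⊕ ipad = 26 dc 07 f8 a0 e9.
Inner input = 26 dc 07 f8 a0 e9 ∥ 36 d5 28 0e.
Inner hash: even-index sum = 299 mod 256 = 43; odd-index sum = 928 mod 256 = 160 → 2b a0.

2ba0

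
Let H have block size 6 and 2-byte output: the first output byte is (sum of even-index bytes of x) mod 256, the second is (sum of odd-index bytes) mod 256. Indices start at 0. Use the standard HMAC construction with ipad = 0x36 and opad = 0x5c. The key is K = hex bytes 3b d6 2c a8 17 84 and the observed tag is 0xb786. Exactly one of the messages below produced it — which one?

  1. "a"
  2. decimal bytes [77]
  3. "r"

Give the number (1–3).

2

Key hex bytes 3b d6 2c a8 17 84 is exactly B = 6 bytes: K' = 3b d6 2c a8 17 84.
K' ⊕ ipad = 0d e0 1a 9e 21 b2; K' ⊕ opad = 67 8a 70 f4 4b d8.
m1: inner = H(0d e0 1a 9e 21 b2 61) = a9 30; tag = H(67 8a 70 f4 4b d8 a9 30) = cb86
m2: inner = H(0d e0 1a 9e 21 b2 4d) = 95 30; tag = H(67 8a 70 f4 4b d8 95 30) = b786 ← matches
m3: inner = H(0d e0 1a 9e 21 b2 72) = ba 30; tag = H(67 8a 70 f4 4b d8 ba 30) = dc86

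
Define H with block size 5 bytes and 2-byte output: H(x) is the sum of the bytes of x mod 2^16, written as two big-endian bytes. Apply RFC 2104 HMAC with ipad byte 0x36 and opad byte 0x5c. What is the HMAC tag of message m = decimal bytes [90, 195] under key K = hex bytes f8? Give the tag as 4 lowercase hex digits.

02d9

Key hex bytes f8 is 1 byte ≤ B = 5; zero-pad to 5 bytes: K' = f8 00 00 00 00.
K' ⊕ ipad = ce 36 36 36 36.  K' ⊕ opad = a4 5c 5c 5c 5c.
Inner input = (K'⊕ipad) ∥ m = ce 36 36 36 36 ∥ 5a c3.
Inner hash: sum = 206+54+54+54+54+90+195 = 707 → 02 c3.
Outer input = (K'⊕opad) ∥ inner = a4 5c 5c 5c 5c ∥ 02 c3.
Outer hash (tag): sum = 164+92+92+92+92+2+195 = 729 → 02 d9.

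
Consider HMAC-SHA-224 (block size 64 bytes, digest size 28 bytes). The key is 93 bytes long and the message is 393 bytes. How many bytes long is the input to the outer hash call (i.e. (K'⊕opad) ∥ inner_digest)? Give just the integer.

Key is 93 > 64 bytes, so it is hashed to 28 bytes then zero-padded to 64: |K'| = 64.
Outer input = (K'⊕opad) ∥ H(inner) → 64 + 28 = 92 bytes.

92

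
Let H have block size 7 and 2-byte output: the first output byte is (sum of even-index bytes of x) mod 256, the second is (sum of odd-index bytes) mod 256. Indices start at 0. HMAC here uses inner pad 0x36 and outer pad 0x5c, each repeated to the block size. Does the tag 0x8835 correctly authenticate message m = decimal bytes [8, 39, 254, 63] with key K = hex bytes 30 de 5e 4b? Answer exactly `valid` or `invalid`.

invalid

Key hex bytes 30 de 5e 4b is 4 bytes ≤ B = 7; zero-pad to 7 bytes: K' = 30 de 5e 4b 00 00 00.
K' ⊕ ipad = 06 e8 68 7d 36 36 36; K' ⊕ opad = 6c 82 02 17 5c 5c 5c.
Inner hash: even-index sum = 320 mod 256 = 64; odd-index sum = 673 mod 256 = 161 → 40 a1.
Outer hash (recomputed tag): even-index sum = 455 mod 256 = 199; odd-index sum = 309 mod 256 = 53 → c7 35.
Recomputed tag = c735; claimed = 8835 → mismatch.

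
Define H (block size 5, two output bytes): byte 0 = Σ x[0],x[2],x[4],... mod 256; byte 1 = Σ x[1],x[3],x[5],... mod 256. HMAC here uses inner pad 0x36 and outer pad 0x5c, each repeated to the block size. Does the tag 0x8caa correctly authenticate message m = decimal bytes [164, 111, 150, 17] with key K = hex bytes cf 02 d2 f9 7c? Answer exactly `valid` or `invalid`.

invalid

Key hex bytes cf 02 d2 f9 7c is exactly B = 5 bytes: K' = cf 02 d2 f9 7c.
K' ⊕ ipad = f9 34 e4 cf 4a; K' ⊕ opad = 93 5e 8e a5 20.
Inner hash: even-index sum = 679 mod 256 = 167; odd-index sum = 573 mod 256 = 61 → a7 3d.
Outer hash (recomputed tag): even-index sum = 382 mod 256 = 126; odd-index sum = 426 mod 256 = 170 → 7e aa.
Recomputed tag = 7eaa; claimed = 8caa → mismatch.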